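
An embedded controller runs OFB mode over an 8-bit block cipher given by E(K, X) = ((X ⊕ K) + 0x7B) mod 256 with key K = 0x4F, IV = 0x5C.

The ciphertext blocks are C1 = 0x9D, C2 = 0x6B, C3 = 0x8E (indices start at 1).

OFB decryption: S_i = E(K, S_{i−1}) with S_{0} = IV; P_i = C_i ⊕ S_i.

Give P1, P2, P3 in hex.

P1 = 0x13, P2 = 0x57, P3 = 0x60

P1: S = E(K, 0x5C) = 0x8E; 0x9D ⊕ 0x8E = 0x13.
P2: S = E(K, 0x8E) = 0x3C; 0x6B ⊕ 0x3C = 0x57.
P3: S = E(K, 0x3C) = 0xEE; 0x8E ⊕ 0xEE = 0x60.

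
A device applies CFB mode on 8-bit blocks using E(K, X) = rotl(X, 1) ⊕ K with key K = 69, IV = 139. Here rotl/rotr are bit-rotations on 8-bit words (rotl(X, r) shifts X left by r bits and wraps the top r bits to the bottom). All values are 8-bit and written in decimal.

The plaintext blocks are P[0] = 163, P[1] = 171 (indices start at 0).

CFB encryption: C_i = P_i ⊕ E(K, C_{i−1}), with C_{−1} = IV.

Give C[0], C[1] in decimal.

C[0]: E(K, 139) = 82; 163 ⊕ 82 = 241.
C[1]: E(K, 241) = 166; 171 ⊕ 166 = 13.

C[0] = 241, C[1] = 13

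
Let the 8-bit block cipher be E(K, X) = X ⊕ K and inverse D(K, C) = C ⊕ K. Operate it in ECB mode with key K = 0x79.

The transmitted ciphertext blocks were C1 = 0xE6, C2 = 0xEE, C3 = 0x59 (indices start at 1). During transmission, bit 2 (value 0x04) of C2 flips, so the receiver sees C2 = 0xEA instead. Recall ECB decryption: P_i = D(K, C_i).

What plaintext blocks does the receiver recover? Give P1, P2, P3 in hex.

Only C2 changed, to 0xEA. In ECB, a change in C_i affects only P_i. Decrypting the received ciphertext:
P1: D(K, 0xE6) = 0x9F.
P2: D(K, 0xEA) = 0x93.
P3: D(K, 0x59) = 0x20.
Blocks that differ from the original plaintext: P2.

P1 = 0x9F, P2 = 0x93, P3 = 0x20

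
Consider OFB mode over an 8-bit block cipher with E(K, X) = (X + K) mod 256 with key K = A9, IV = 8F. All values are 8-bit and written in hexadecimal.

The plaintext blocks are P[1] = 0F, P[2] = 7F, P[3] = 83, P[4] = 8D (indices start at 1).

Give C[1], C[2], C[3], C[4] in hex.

OFB encryption: S_i = E(K, S_{i−1}) with S_{0} = IV; C_i = P_i ⊕ S_i.
C[1]: S = E(K, 8F) = 38; 0F ⊕ 38 = 37.
C[2]: S = E(K, 38) = E1; 7F ⊕ E1 = 9E.
C[3]: S = E(K, E1) = 8A; 83 ⊕ 8A = 09.
C[4]: S = E(K, 8A) = 33; 8D ⊕ 33 = BE.

C[1] = 37, C[2] = 9E, C[3] = 09, C[4] = BE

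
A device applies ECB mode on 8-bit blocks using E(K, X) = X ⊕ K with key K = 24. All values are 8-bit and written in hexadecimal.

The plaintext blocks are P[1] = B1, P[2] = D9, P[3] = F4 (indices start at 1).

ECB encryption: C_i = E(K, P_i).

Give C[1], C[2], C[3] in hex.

C[1] = 95, C[2] = FD, C[3] = D0

C[1]: E(K, B1) = 95.
C[2]: E(K, D9) = FD.
C[3]: E(K, F4) = D0.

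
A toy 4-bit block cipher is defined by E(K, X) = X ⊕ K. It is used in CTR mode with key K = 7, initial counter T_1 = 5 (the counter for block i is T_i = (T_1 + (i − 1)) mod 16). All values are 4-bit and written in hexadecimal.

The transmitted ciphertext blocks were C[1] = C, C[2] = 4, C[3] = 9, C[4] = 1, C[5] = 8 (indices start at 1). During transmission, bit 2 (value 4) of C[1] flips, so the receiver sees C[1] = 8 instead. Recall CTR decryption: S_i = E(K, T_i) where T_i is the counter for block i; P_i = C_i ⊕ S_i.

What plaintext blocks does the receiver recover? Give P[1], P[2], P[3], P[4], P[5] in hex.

P[1] = A, P[2] = 5, P[3] = 9, P[4] = E, P[5] = 6

Only C[1] changed, to 8. In CTR, a change in C_i flips the same bit in P_i only; the keystream is unaffected. Decrypting the received ciphertext:
P[1]: T = 5, S = E(K, T) = 2; 8 ⊕ 2 = A.
P[2]: T = 6, S = E(K, T) = 1; 4 ⊕ 1 = 5.
P[3]: T = 7, S = E(K, T) = 0; 9 ⊕ 0 = 9.
P[4]: T = 8, S = E(K, T) = F; 1 ⊕ F = E.
P[5]: T = 9, S = E(K, T) = E; 8 ⊕ E = 6.
Blocks that differ from the original plaintext: P[1].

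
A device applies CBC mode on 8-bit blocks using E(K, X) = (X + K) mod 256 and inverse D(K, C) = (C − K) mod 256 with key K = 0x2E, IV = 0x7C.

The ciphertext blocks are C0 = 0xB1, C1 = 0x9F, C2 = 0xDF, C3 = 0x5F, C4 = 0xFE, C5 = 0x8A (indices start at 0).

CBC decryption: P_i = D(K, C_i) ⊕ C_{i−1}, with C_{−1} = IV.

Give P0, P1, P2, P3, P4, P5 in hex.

P0 = 0xFF, P1 = 0xC0, P2 = 0x2E, P3 = 0xEE, P4 = 0x8F, P5 = 0xA2

P0: D(K, 0xB1) = 0x83; 0x83 ⊕ 0x7C = 0xFF.
P1: D(K, 0x9F) = 0x71; 0x71 ⊕ 0xB1 = 0xC0.
P2: D(K, 0xDF) = 0xB1; 0xB1 ⊕ 0x9F = 0x2E.
P3: D(K, 0x5F) = 0x31; 0x31 ⊕ 0xDF = 0xEE.
P4: D(K, 0xFE) = 0xD0; 0xD0 ⊕ 0x5F = 0x8F.
P5: D(K, 0x8A) = 0x5C; 0x5C ⊕ 0xFE = 0xA2.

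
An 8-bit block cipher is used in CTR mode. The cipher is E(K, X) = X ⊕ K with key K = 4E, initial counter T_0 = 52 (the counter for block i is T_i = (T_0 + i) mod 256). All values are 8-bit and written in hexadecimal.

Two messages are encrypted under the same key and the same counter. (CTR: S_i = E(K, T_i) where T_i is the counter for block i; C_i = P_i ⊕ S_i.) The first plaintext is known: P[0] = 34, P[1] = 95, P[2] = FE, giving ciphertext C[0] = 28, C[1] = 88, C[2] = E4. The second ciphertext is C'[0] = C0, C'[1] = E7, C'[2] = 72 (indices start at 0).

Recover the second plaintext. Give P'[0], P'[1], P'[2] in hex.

In CTR with a reused counter, both messages share the same keystream S_i, so C_i ⊕ C'_i = P_i ⊕ P'_i and thus P'_i = P_i ⊕ C_i ⊕ C'_i.
P'[0]: 34 ⊕ 28 ⊕ C0 = DC.
P'[1]: 95 ⊕ 88 ⊕ E7 = FA.
P'[2]: FE ⊕ E4 ⊕ 72 = 68.

P'[0] = DC, P'[1] = FA, P'[2] = 68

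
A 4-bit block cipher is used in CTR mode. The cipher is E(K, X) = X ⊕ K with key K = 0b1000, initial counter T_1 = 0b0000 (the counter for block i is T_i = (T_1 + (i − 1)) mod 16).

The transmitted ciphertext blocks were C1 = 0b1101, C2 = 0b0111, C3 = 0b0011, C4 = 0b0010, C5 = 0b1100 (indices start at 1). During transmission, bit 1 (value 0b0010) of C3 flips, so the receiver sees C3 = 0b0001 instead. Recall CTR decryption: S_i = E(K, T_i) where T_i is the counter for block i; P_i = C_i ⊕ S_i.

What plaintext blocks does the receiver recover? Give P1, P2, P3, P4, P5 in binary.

P1 = 0b0101, P2 = 0b1110, P3 = 0b1011, P4 = 0b1001, P5 = 0b0000

Only C3 changed, to 0b0001. In CTR, a change in C_i flips the same bit in P_i only; the keystream is unaffected. Decrypting the received ciphertext:
P1: T = 0b0000, S = E(K, T) = 0b1000; 0b1101 ⊕ 0b1000 = 0b0101.
P2: T = 0b0001, S = E(K, T) = 0b1001; 0b0111 ⊕ 0b1001 = 0b1110.
P3: T = 0b0010, S = E(K, T) = 0b1010; 0b0001 ⊕ 0b1010 = 0b1011.
P4: T = 0b0011, S = E(K, T) = 0b1011; 0b0010 ⊕ 0b1011 = 0b1001.
P5: T = 0b0100, S = E(K, T) = 0b1100; 0b1100 ⊕ 0b1100 = 0b0000.
Blocks that differ from the original plaintext: P3.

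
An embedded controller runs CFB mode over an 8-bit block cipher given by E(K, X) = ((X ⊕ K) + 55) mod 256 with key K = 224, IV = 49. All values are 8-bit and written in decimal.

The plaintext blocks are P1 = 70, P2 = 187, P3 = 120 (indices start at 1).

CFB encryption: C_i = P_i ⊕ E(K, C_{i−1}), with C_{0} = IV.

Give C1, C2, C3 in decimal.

C1 = 78, C2 = 94, C3 = 141

C1: E(K, 49) = 8; 70 ⊕ 8 = 78.
C2: E(K, 78) = 229; 187 ⊕ 229 = 94.
C3: E(K, 94) = 245; 120 ⊕ 245 = 141.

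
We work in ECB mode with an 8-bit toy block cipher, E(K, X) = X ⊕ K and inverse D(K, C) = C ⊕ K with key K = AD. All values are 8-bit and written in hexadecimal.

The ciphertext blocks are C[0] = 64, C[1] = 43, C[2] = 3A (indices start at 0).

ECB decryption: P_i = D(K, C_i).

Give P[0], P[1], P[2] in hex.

P[0] = C9, P[1] = EE, P[2] = 97

P[0]: D(K, 64) = C9.
P[1]: D(K, 43) = EE.
P[2]: D(K, 3A) = 97.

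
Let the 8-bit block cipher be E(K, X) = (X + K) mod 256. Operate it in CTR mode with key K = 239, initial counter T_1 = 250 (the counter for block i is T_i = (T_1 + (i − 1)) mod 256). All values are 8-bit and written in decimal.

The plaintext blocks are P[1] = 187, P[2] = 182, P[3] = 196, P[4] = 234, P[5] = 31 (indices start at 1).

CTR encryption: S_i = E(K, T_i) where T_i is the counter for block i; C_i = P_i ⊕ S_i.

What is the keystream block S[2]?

234

C[1]: T = 250, S = E(K, T) = 233; 187 ⊕ 233 = 82.
C[2]: T = 251, S = E(K, T) = 234; 182 ⊕ 234 = 92.
So S[2] = 234.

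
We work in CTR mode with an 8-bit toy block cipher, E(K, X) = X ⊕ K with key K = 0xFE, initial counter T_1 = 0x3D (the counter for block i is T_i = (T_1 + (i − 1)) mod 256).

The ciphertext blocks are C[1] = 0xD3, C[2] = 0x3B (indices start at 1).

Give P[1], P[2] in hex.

CTR decryption: S_i = E(K, T_i) where T_i is the counter for block i; P_i = C_i ⊕ S_i.
P[1]: T = 0x3D, S = E(K, T) = 0xC3; 0xD3 ⊕ 0xC3 = 0x10.
P[2]: T = 0x3E, S = E(K, T) = 0xC0; 0x3B ⊕ 0xC0 = 0xFB.

P[1] = 0x10, P[2] = 0xFB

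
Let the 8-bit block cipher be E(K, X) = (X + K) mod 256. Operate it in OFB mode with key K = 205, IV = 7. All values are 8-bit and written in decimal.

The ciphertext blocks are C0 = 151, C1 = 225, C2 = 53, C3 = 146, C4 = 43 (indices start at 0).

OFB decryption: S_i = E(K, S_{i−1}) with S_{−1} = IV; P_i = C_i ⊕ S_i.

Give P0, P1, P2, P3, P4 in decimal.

P0: S = E(K, 7) = 212; 151 ⊕ 212 = 67.
P1: S = E(K, 212) = 161; 225 ⊕ 161 = 64.
P2: S = E(K, 161) = 110; 53 ⊕ 110 = 91.
P3: S = E(K, 110) = 59; 146 ⊕ 59 = 169.
P4: S = E(K, 59) = 8; 43 ⊕ 8 = 35.

P0 = 67, P1 = 64, P2 = 91, P3 = 169, P4 = 35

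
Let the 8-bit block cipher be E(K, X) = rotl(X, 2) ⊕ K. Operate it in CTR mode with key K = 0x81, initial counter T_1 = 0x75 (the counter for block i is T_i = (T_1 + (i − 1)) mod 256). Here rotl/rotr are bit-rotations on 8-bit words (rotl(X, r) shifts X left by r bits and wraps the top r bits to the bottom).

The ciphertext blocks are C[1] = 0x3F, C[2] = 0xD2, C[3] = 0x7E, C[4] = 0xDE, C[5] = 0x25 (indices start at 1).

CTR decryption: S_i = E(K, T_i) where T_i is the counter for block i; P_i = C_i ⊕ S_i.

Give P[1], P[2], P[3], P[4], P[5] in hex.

P[1] = 0x6B, P[2] = 0x8A, P[3] = 0x22, P[4] = 0xBE, P[5] = 0x41

P[1]: T = 0x75, S = E(K, T) = 0x54; 0x3F ⊕ 0x54 = 0x6B.
P[2]: T = 0x76, S = E(K, T) = 0x58; 0xD2 ⊕ 0x58 = 0x8A.
P[3]: T = 0x77, S = E(K, T) = 0x5C; 0x7E ⊕ 0x5C = 0x22.
P[4]: T = 0x78, S = E(K, T) = 0x60; 0xDE ⊕ 0x60 = 0xBE.
P[5]: T = 0x79, S = E(K, T) = 0x64; 0x25 ⊕ 0x64 = 0x41.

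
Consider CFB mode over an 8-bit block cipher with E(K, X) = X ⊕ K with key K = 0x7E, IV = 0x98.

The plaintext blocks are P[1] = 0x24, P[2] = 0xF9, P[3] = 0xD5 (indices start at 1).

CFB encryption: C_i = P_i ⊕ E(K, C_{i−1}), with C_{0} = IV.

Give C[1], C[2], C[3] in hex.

C[1] = 0xC2, C[2] = 0x45, C[3] = 0xEE

C[1]: E(K, 0x98) = 0xE6; 0x24 ⊕ 0xE6 = 0xC2.
C[2]: E(K, 0xC2) = 0xBC; 0xF9 ⊕ 0xBC = 0x45.
C[3]: E(K, 0x45) = 0x3B; 0xD5 ⊕ 0x3B = 0xEE.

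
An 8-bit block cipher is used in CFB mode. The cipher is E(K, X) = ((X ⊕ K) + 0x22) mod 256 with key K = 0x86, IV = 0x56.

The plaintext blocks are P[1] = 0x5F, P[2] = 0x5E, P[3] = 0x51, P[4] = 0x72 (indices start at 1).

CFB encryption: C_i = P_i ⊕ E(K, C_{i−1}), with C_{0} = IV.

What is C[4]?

C[1]: E(K, 0x56) = 0xF2; 0x5F ⊕ 0xF2 = 0xAD.
C[2]: E(K, 0xAD) = 0x4D; 0x5E ⊕ 0x4D = 0x13.
C[3]: E(K, 0x13) = 0xB7; 0x51 ⊕ 0xB7 = 0xE6.
C[4]: E(K, 0xE6) = 0x82; 0x72 ⊕ 0x82 = 0xF0.

C[4] = 0xF0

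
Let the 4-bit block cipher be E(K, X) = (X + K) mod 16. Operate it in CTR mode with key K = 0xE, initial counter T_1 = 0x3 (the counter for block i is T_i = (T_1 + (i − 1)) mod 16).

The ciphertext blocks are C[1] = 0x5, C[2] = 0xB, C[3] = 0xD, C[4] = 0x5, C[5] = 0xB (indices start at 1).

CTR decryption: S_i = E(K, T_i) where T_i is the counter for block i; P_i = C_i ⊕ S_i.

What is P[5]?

P[5] = 0xE

P[5]: T = 0x7, S = E(K, T) = 0x5; 0xB ⊕ 0x5 = 0xE.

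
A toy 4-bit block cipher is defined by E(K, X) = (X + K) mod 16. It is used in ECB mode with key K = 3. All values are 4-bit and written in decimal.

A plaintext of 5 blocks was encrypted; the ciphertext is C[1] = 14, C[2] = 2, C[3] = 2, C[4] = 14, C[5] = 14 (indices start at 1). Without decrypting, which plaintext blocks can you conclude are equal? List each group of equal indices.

ECB encrypts each block independently with the same key, so equal ciphertext blocks imply equal plaintext blocks.
C[1] = C[4] = C[5] = 14, so P[1] = P[4] = P[5].
C[2] = C[3] = 2, so P[2] = P[3].

P[1] = P[4] = P[5]; P[2] = P[3]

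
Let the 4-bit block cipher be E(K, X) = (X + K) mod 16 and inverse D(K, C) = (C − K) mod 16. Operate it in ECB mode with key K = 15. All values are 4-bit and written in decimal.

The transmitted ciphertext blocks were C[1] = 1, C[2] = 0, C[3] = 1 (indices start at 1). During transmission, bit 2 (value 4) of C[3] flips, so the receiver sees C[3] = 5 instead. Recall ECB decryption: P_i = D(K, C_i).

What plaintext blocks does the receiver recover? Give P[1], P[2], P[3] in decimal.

P[1] = 2, P[2] = 1, P[3] = 6

Only C[3] changed, to 5. In ECB, a change in C_i affects only P_i. Decrypting the received ciphertext:
P[1]: D(K, 1) = 2.
P[2]: D(K, 0) = 1.
P[3]: D(K, 5) = 6.
Blocks that differ from the original plaintext: P[3].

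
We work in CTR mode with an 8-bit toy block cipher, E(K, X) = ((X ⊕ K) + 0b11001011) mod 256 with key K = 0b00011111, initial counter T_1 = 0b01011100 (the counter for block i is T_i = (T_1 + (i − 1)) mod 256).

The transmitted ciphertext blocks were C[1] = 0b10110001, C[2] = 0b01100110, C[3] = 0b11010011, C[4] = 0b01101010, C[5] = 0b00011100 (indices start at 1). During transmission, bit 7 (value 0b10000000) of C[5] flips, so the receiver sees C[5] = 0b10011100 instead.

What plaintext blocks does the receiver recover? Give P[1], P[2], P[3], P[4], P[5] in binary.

CTR decryption: S_i = E(K, T_i) where T_i is the counter for block i; P_i = C_i ⊕ S_i.
Only C[5] changed, to 0b10011100. In CTR, a change in C_i flips the same bit in P_i only; the keystream is unaffected. Decrypting the received ciphertext:
P[1]: T = 0b01011100, S = E(K, T) = 0b00001110; 0b10110001 ⊕ 0b00001110 = 0b10111111.
P[2]: T = 0b01011101, S = E(K, T) = 0b00001101; 0b01100110 ⊕ 0b00001101 = 0b01101011.
P[3]: T = 0b01011110, S = E(K, T) = 0b00001100; 0b11010011 ⊕ 0b00001100 = 0b11011111.
P[4]: T = 0b01011111, S = E(K, T) = 0b00001011; 0b01101010 ⊕ 0b00001011 = 0b01100001.
P[5]: T = 0b01100000, S = E(K, T) = 0b01001010; 0b10011100 ⊕ 0b01001010 = 0b11010110.
Blocks that differ from the original plaintext: P[5].

P[1] = 0b10111111, P[2] = 0b01101011, P[3] = 0b11011111, P[4] = 0b01100001, P[5] = 0b11010110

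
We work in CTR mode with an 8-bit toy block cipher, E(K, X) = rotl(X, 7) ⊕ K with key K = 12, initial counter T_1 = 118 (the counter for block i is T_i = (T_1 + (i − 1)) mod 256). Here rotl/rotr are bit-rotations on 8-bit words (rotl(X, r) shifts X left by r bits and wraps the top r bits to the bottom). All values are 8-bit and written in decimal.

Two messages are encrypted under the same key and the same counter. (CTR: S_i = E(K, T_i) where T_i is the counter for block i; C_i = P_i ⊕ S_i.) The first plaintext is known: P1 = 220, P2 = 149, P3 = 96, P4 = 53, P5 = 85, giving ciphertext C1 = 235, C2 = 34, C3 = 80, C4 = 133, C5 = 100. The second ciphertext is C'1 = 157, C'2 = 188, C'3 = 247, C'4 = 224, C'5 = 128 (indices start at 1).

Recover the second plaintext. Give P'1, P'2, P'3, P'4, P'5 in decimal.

P'1 = 170, P'2 = 11, P'3 = 199, P'4 = 80, P'5 = 177

In CTR with a reused counter, both messages share the same keystream S_i, so C_i ⊕ C'_i = P_i ⊕ P'_i and thus P'_i = P_i ⊕ C_i ⊕ C'_i.
P'1: 220 ⊕ 235 ⊕ 157 = 170.
P'2: 149 ⊕ 34 ⊕ 188 = 11.
P'3: 96 ⊕ 80 ⊕ 247 = 199.
P'4: 53 ⊕ 133 ⊕ 224 = 80.
P'5: 85 ⊕ 100 ⊕ 128 = 177.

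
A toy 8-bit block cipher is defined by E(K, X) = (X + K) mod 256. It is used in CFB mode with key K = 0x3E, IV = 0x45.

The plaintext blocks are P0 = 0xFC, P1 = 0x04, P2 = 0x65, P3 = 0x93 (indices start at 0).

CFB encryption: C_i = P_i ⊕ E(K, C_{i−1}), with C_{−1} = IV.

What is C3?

C3 = 0x43

C0: E(K, 0x45) = 0x83; 0xFC ⊕ 0x83 = 0x7F.
C1: E(K, 0x7F) = 0xBD; 0x04 ⊕ 0xBD = 0xB9.
C2: E(K, 0xB9) = 0xF7; 0x65 ⊕ 0xF7 = 0x92.
C3: E(K, 0x92) = 0xD0; 0x93 ⊕ 0xD0 = 0x43.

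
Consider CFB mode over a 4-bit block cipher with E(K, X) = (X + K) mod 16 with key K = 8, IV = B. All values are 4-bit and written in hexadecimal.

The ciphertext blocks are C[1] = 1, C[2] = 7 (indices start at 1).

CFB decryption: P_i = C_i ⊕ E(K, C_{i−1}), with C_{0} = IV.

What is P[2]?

P[2] = E

P[2]: E(K, 1) = 9; 7 ⊕ 9 = E.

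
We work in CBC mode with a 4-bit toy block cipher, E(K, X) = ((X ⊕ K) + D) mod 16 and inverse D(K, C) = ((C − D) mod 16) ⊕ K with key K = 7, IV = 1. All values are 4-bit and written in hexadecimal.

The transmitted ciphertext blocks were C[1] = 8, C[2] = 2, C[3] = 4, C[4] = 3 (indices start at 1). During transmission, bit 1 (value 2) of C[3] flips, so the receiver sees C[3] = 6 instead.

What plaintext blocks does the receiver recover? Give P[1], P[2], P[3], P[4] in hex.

P[1] = D, P[2] = A, P[3] = C, P[4] = 7

CBC decryption: P_i = D(K, C_i) ⊕ C_{i−1}, with C_{0} = IV.
Only C[3] changed, to 6. In CBC, a change in C_i garbles P_i and flips the same bit in P_{i+1}. Decrypting the received ciphertext:
P[1]: D(K, 8) = C; C ⊕ 1 = D.
P[2]: D(K, 2) = 2; 2 ⊕ 8 = A.
P[3]: D(K, 6) = E; E ⊕ 2 = C.
P[4]: D(K, 3) = 1; 1 ⊕ 6 = 7.
Blocks that differ from the original plaintext: P[3], P[4].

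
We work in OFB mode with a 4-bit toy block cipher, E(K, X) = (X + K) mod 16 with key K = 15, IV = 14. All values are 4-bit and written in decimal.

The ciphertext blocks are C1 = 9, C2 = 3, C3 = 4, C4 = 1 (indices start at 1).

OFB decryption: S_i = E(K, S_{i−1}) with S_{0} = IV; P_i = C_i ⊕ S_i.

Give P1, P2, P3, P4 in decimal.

P1: S = E(K, 14) = 13; 9 ⊕ 13 = 4.
P2: S = E(K, 13) = 12; 3 ⊕ 12 = 15.
P3: S = E(K, 12) = 11; 4 ⊕ 11 = 15.
P4: S = E(K, 11) = 10; 1 ⊕ 10 = 11.

P1 = 4, P2 = 15, P3 = 15, P4 = 11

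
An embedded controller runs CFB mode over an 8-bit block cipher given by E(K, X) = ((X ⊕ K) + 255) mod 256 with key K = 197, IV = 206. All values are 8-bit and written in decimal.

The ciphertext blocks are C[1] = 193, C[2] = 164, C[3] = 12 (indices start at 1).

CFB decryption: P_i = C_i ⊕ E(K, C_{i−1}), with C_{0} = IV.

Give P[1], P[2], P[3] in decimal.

P[1] = 203, P[2] = 167, P[3] = 108

P[1]: E(K, 206) = 10; 193 ⊕ 10 = 203.
P[2]: E(K, 193) = 3; 164 ⊕ 3 = 167.
P[3]: E(K, 164) = 96; 12 ⊕ 96 = 108.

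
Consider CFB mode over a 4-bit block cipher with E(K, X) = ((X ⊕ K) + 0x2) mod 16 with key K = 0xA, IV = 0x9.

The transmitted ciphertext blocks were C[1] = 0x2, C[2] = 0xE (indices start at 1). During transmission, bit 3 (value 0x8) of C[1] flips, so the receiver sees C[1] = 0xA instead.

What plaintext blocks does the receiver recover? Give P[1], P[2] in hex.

CFB decryption: P_i = C_i ⊕ E(K, C_{i−1}), with C_{0} = IV.
Only C[1] changed, to 0xA. In CFB, a change in C_i flips the same bit in P_i and garbles P_{i+1}. Decrypting the received ciphertext:
P[1]: E(K, 0x9) = 0x5; 0xA ⊕ 0x5 = 0xF.
P[2]: E(K, 0xA) = 0x2; 0xE ⊕ 0x2 = 0xC.
Blocks that differ from the original plaintext: P[1], P[2].

P[1] = 0xF, P[2] = 0xC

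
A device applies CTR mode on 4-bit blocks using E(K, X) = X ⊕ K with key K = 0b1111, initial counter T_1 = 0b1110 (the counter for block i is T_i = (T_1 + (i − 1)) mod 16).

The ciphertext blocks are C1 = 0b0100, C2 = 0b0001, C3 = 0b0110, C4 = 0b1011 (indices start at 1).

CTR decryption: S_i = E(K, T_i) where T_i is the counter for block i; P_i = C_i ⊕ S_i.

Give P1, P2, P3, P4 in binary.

P1: T = 0b1110, S = E(K, T) = 0b0001; 0b0100 ⊕ 0b0001 = 0b0101.
P2: T = 0b1111, S = E(K, T) = 0b0000; 0b0001 ⊕ 0b0000 = 0b0001.
P3: T = 0b0000, S = E(K, T) = 0b1111; 0b0110 ⊕ 0b1111 = 0b1001.
P4: T = 0b0001, S = E(K, T) = 0b1110; 0b1011 ⊕ 0b1110 = 0b0101.

P1 = 0b0101, P2 = 0b0001, P3 = 0b1001, P4 = 0b0101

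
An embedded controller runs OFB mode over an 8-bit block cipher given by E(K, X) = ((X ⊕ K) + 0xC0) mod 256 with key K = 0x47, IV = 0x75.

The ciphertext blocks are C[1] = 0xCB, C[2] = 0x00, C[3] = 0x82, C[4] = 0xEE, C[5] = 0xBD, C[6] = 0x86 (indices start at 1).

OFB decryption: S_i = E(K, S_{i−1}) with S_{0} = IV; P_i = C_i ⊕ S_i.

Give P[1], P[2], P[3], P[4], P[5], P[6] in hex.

P[1] = 0x39, P[2] = 0x75, P[3] = 0x70, P[4] = 0x9B, P[5] = 0x4F, P[6] = 0xF3

P[1]: S = E(K, 0x75) = 0xF2; 0xCB ⊕ 0xF2 = 0x39.
P[2]: S = E(K, 0xF2) = 0x75; 0x00 ⊕ 0x75 = 0x75.
P[3]: S = E(K, 0x75) = 0xF2; 0x82 ⊕ 0xF2 = 0x70.
P[4]: S = E(K, 0xF2) = 0x75; 0xEE ⊕ 0x75 = 0x9B.
P[5]: S = E(K, 0x75) = 0xF2; 0xBD ⊕ 0xF2 = 0x4F.
P[6]: S = E(K, 0xF2) = 0x75; 0x86 ⊕ 0x75 = 0xF3.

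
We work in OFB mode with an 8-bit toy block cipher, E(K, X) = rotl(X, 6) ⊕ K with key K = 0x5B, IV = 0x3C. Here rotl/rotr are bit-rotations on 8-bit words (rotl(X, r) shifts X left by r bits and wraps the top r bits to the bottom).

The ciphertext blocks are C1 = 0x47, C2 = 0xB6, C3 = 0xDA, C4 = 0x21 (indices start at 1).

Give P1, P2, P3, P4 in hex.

P1 = 0x13, P2 = 0xF8, P3 = 0x12, P4 = 0x48

OFB decryption: S_i = E(K, S_{i−1}) with S_{0} = IV; P_i = C_i ⊕ S_i.
P1: S = E(K, 0x3C) = 0x54; 0x47 ⊕ 0x54 = 0x13.
P2: S = E(K, 0x54) = 0x4E; 0xB6 ⊕ 0x4E = 0xF8.
P3: S = E(K, 0x4E) = 0xC8; 0xDA ⊕ 0xC8 = 0x12.
P4: S = E(K, 0xC8) = 0x69; 0x21 ⊕ 0x69 = 0x48.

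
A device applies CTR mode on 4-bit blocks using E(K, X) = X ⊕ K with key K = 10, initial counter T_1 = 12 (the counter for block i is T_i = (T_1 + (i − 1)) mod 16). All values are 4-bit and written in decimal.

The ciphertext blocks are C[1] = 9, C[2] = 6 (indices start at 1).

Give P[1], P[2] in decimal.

P[1] = 15, P[2] = 1

CTR decryption: S_i = E(K, T_i) where T_i is the counter for block i; P_i = C_i ⊕ S_i.
P[1]: T = 12, S = E(K, T) = 6; 9 ⊕ 6 = 15.
P[2]: T = 13, S = E(K, T) = 7; 6 ⊕ 7 = 1.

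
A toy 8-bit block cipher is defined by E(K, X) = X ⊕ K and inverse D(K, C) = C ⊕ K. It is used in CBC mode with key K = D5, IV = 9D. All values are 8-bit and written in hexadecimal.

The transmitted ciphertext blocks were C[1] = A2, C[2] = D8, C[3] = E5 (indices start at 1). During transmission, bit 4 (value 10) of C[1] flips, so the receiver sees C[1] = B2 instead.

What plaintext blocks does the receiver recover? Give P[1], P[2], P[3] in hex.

P[1] = FA, P[2] = BF, P[3] = E8

CBC decryption: P_i = D(K, C_i) ⊕ C_{i−1}, with C_{0} = IV.
Only C[1] changed, to B2. In CBC, a change in C_i garbles P_i and flips the same bit in P_{i+1}. Decrypting the received ciphertext:
P[1]: D(K, B2) = 67; 67 ⊕ 9D = FA.
P[2]: D(K, D8) = 0D; 0D ⊕ B2 = BF.
P[3]: D(K, E5) = 30; 30 ⊕ D8 = E8.
Blocks that differ from the original plaintext: P[1], P[2].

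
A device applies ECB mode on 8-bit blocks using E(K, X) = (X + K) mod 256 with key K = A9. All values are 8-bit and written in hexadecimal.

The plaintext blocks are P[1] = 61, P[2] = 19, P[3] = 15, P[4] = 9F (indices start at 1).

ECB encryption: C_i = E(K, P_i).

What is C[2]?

C[2]: E(K, 19) = C2.

C[2] = C2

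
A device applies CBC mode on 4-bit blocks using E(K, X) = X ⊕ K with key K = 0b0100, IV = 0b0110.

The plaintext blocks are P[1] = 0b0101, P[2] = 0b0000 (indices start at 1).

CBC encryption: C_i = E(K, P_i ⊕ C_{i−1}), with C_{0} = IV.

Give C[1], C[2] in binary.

C[1]: P[1] ⊕ 0b0110 = 0b0011; E(K, 0b0011) = 0b0111.
C[2]: P[2] ⊕ 0b0111 = 0b0111; E(K, 0b0111) = 0b0011.

C[1] = 0b0111, C[2] = 0b0011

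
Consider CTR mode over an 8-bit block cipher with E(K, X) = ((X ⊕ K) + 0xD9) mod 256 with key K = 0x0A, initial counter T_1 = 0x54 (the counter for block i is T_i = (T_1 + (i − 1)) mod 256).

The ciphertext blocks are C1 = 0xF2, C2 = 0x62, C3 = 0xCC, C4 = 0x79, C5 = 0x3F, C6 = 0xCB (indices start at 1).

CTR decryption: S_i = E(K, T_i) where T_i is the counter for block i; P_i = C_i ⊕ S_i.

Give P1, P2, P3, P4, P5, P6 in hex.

P1: T = 0x54, S = E(K, T) = 0x37; 0xF2 ⊕ 0x37 = 0xC5.
P2: T = 0x55, S = E(K, T) = 0x38; 0x62 ⊕ 0x38 = 0x5A.
P3: T = 0x56, S = E(K, T) = 0x35; 0xCC ⊕ 0x35 = 0xF9.
P4: T = 0x57, S = E(K, T) = 0x36; 0x79 ⊕ 0x36 = 0x4F.
P5: T = 0x58, S = E(K, T) = 0x2B; 0x3F ⊕ 0x2B = 0x14.
P6: T = 0x59, S = E(K, T) = 0x2C; 0xCB ⊕ 0x2C = 0xE7.

P1 = 0xC5, P2 = 0x5A, P3 = 0xF9, P4 = 0x4F, P5 = 0x14, P6 = 0xE7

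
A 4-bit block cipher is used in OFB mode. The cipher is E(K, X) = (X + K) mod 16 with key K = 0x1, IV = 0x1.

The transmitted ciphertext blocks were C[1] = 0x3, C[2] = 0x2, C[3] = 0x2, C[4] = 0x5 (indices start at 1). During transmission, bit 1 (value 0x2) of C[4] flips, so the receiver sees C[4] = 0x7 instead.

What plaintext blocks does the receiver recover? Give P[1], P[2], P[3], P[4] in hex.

OFB decryption: S_i = E(K, S_{i−1}) with S_{0} = IV; P_i = C_i ⊕ S_i.
Only C[4] changed, to 0x7. In OFB, a change in C_i flips the same bit in P_i only; the keystream is unaffected. Decrypting the received ciphertext:
P[1]: S = E(K, 0x1) = 0x2; 0x3 ⊕ 0x2 = 0x1.
P[2]: S = E(K, 0x2) = 0x3; 0x2 ⊕ 0x3 = 0x1.
P[3]: S = E(K, 0x3) = 0x4; 0x2 ⊕ 0x4 = 0x6.
P[4]: S = E(K, 0x4) = 0x5; 0x7 ⊕ 0x5 = 0x2.
Blocks that differ from the original plaintext: P[4].

P[1] = 0x1, P[2] = 0x1, P[3] = 0x6, P[4] = 0x2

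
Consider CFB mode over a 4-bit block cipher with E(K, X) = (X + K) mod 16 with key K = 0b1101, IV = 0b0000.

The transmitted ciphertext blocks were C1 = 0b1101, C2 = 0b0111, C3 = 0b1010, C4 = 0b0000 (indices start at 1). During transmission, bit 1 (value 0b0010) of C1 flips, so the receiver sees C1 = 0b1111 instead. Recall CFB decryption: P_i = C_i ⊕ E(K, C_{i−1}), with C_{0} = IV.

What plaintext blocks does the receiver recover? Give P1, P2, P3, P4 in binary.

P1 = 0b0010, P2 = 0b1011, P3 = 0b1110, P4 = 0b0111

Only C1 changed, to 0b1111. In CFB, a change in C_i flips the same bit in P_i and garbles P_{i+1}. Decrypting the received ciphertext:
P1: E(K, 0b0000) = 0b1101; 0b1111 ⊕ 0b1101 = 0b0010.
P2: E(K, 0b1111) = 0b1100; 0b0111 ⊕ 0b1100 = 0b1011.
P3: E(K, 0b0111) = 0b0100; 0b1010 ⊕ 0b0100 = 0b1110.
P4: E(K, 0b1010) = 0b0111; 0b0000 ⊕ 0b0111 = 0b0111.
Blocks that differ from the original plaintext: P1, P2.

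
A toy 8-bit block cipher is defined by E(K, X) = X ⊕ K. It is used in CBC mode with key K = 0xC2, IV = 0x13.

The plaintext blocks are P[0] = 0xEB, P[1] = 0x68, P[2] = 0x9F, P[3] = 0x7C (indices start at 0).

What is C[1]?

CBC encryption: C_i = E(K, P_i ⊕ C_{i−1}), with C_{−1} = IV.
C[0]: P[0] ⊕ 0x13 = 0xF8; E(K, 0xF8) = 0x3A.
C[1]: P[1] ⊕ 0x3A = 0x52; E(K, 0x52) = 0x90.

C[1] = 0x90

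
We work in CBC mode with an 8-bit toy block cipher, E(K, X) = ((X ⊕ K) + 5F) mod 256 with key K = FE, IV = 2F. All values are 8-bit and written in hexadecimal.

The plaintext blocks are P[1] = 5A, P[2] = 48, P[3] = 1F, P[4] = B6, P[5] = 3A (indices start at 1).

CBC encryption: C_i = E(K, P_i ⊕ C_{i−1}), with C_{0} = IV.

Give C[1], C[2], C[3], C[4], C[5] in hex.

C[1]: P[1] ⊕ 2F = 75; E(K, 75) = EA.
C[2]: P[2] ⊕ EA = A2; E(K, A2) = BB.
C[3]: P[3] ⊕ BB = A4; E(K, A4) = B9.
C[4]: P[4] ⊕ B9 = 0F; E(K, 0F) = 50.
C[5]: P[5] ⊕ 50 = 6A; E(K, 6A) = F3.

C[1] = EA, C[2] = BB, C[3] = B9, C[4] = 50, C[5] = F3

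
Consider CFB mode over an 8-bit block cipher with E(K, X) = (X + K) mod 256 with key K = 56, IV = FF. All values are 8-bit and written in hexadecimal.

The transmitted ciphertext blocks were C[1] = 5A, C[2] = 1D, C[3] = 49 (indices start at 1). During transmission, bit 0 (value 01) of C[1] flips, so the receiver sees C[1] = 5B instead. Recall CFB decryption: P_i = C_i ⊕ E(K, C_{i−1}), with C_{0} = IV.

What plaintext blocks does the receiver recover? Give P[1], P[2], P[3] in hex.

P[1] = 0E, P[2] = AC, P[3] = 3A

Only C[1] changed, to 5B. In CFB, a change in C_i flips the same bit in P_i and garbles P_{i+1}. Decrypting the received ciphertext:
P[1]: E(K, FF) = 55; 5B ⊕ 55 = 0E.
P[2]: E(K, 5B) = B1; 1D ⊕ B1 = AC.
P[3]: E(K, 1D) = 73; 49 ⊕ 73 = 3A.
Blocks that differ from the original plaintext: P[1], P[2].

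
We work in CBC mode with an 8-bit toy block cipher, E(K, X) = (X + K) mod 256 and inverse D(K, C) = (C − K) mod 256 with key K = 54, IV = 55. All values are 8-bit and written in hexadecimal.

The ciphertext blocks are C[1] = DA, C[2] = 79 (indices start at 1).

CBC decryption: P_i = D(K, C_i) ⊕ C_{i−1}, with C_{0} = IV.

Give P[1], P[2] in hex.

P[1] = D3, P[2] = FF

P[1]: D(K, DA) = 86; 86 ⊕ 55 = D3.
P[2]: D(K, 79) = 25; 25 ⊕ DA = FF.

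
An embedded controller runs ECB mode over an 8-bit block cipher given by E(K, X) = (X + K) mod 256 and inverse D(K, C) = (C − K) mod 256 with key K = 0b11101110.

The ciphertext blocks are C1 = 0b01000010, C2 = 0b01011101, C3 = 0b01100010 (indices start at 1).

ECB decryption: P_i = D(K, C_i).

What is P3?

P3 = 0b01110100

P3: D(K, 0b01100010) = 0b01110100.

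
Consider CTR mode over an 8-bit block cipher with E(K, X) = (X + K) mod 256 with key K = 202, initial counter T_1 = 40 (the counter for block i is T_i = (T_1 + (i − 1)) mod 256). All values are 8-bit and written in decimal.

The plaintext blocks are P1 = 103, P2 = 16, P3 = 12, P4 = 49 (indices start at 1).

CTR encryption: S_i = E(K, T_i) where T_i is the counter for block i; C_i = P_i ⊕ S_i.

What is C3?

C1: T = 40, S = E(K, T) = 242; 103 ⊕ 242 = 149.
C2: T = 41, S = E(K, T) = 243; 16 ⊕ 243 = 227.
C3: T = 42, S = E(K, T) = 244; 12 ⊕ 244 = 248.

C3 = 248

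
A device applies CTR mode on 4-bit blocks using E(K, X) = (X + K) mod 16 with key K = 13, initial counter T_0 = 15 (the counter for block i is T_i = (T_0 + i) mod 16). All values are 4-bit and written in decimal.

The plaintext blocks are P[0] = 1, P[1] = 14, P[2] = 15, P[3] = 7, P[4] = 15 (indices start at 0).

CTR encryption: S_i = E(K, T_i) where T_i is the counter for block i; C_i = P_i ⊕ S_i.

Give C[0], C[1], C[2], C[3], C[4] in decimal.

C[0] = 13, C[1] = 3, C[2] = 1, C[3] = 8, C[4] = 15

C[0]: T = 15, S = E(K, T) = 12; 1 ⊕ 12 = 13.
C[1]: T = 0, S = E(K, T) = 13; 14 ⊕ 13 = 3.
C[2]: T = 1, S = E(K, T) = 14; 15 ⊕ 14 = 1.
C[3]: T = 2, S = E(K, T) = 15; 7 ⊕ 15 = 8.
C[4]: T = 3, S = E(K, T) = 0; 15 ⊕ 0 = 15.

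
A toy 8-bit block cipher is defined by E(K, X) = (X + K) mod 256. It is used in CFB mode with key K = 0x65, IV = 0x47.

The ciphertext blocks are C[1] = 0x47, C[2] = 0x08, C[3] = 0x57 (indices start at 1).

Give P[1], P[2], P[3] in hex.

P[1] = 0xEB, P[2] = 0xA4, P[3] = 0x3A

CFB decryption: P_i = C_i ⊕ E(K, C_{i−1}), with C_{0} = IV.
P[1]: E(K, 0x47) = 0xAC; 0x47 ⊕ 0xAC = 0xEB.
P[2]: E(K, 0x47) = 0xAC; 0x08 ⊕ 0xAC = 0xA4.
P[3]: E(K, 0x08) = 0x6D; 0x57 ⊕ 0x6D = 0x3A.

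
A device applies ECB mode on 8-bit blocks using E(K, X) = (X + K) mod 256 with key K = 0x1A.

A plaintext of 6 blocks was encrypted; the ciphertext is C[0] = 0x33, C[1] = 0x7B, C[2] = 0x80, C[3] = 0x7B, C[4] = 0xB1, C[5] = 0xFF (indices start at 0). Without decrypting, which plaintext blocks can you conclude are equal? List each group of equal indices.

P[1] = P[3]

ECB encrypts each block independently with the same key, so equal ciphertext blocks imply equal plaintext blocks.
C[1] = C[3] = 0x7B, so P[1] = P[3].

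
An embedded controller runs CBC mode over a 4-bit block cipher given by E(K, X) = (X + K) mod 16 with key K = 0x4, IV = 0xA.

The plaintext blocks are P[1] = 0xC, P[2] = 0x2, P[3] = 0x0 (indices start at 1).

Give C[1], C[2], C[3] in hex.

CBC encryption: C_i = E(K, P_i ⊕ C_{i−1}), with C_{0} = IV.
C[1]: P[1] ⊕ 0xA = 0x6; E(K, 0x6) = 0xA.
C[2]: P[2] ⊕ 0xA = 0x8; E(K, 0x8) = 0xC.
C[3]: P[3] ⊕ 0xC = 0xC; E(K, 0xC) = 0x0.

C[1] = 0xA, C[2] = 0xC, C[3] = 0x0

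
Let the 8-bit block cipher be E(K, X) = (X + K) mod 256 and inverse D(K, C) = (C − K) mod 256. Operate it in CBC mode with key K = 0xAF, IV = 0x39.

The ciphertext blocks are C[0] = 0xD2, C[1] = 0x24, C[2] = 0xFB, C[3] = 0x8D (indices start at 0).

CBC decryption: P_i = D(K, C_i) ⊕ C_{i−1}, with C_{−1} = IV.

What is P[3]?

P[3] = 0x25

P[3]: D(K, 0x8D) = 0xDE; 0xDE ⊕ 0xFB = 0x25.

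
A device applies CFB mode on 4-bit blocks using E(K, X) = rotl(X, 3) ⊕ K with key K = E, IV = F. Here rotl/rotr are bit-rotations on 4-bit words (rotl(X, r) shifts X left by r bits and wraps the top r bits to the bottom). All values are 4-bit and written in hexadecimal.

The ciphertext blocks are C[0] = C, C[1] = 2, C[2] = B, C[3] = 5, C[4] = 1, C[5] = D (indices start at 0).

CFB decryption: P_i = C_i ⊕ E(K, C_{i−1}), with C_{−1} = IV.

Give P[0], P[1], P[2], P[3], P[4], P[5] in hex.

P[0]: E(K, F) = 1; C ⊕ 1 = D.
P[1]: E(K, C) = 8; 2 ⊕ 8 = A.
P[2]: E(K, 2) = F; B ⊕ F = 4.
P[3]: E(K, B) = 3; 5 ⊕ 3 = 6.
P[4]: E(K, 5) = 4; 1 ⊕ 4 = 5.
P[5]: E(K, 1) = 6; D ⊕ 6 = B.

P[0] = D, P[1] = A, P[2] = 4, P[3] = 6, P[4] = 5, P[5] = B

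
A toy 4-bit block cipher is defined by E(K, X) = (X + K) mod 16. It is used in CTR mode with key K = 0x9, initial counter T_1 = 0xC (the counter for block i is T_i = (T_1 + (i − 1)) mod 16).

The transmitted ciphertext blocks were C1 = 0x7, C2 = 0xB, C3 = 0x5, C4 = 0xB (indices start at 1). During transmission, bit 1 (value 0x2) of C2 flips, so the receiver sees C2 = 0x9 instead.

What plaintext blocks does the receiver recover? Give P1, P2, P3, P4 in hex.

P1 = 0x2, P2 = 0xF, P3 = 0x2, P4 = 0x3

CTR decryption: S_i = E(K, T_i) where T_i is the counter for block i; P_i = C_i ⊕ S_i.
Only C2 changed, to 0x9. In CTR, a change in C_i flips the same bit in P_i only; the keystream is unaffected. Decrypting the received ciphertext:
P1: T = 0xC, S = E(K, T) = 0x5; 0x7 ⊕ 0x5 = 0x2.
P2: T = 0xD, S = E(K, T) = 0x6; 0x9 ⊕ 0x6 = 0xF.
P3: T = 0xE, S = E(K, T) = 0x7; 0x5 ⊕ 0x7 = 0x2.
P4: T = 0xF, S = E(K, T) = 0x8; 0xB ⊕ 0x8 = 0x3.
Blocks that differ from the original plaintext: P2.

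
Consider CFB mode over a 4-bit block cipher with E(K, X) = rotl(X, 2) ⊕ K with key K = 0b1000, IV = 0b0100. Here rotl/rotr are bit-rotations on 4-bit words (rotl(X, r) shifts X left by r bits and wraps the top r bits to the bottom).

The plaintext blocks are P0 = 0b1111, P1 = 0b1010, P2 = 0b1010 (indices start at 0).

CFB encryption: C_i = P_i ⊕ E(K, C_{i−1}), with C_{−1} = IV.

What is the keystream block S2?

C0: E(K, 0b0100) = 0b1001; 0b1111 ⊕ 0b1001 = 0b0110.
C1: E(K, 0b0110) = 0b0001; 0b1010 ⊕ 0b0001 = 0b1011.
C2: E(K, 0b1011) = 0b0110; 0b1010 ⊕ 0b0110 = 0b1100.
So S2 = 0b0110.

0b0110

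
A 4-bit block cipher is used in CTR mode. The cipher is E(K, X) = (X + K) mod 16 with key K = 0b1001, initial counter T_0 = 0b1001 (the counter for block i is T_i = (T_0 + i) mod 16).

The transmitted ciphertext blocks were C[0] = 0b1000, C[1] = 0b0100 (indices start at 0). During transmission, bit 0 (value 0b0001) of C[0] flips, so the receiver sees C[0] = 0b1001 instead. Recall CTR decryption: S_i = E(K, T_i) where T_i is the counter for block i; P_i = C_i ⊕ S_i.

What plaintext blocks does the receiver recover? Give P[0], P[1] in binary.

Only C[0] changed, to 0b1001. In CTR, a change in C_i flips the same bit in P_i only; the keystream is unaffected. Decrypting the received ciphertext:
P[0]: T = 0b1001, S = E(K, T) = 0b0010; 0b1001 ⊕ 0b0010 = 0b1011.
P[1]: T = 0b1010, S = E(K, T) = 0b0011; 0b0100 ⊕ 0b0011 = 0b0111.
Blocks that differ from the original plaintext: P[0].

P[0] = 0b1011, P[1] = 0b0111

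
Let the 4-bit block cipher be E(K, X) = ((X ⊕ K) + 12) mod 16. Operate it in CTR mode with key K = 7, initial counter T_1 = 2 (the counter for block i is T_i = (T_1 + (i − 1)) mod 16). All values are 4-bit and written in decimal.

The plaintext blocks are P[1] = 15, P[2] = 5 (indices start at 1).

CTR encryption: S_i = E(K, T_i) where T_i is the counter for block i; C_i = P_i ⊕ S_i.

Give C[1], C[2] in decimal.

C[1]: T = 2, S = E(K, T) = 1; 15 ⊕ 1 = 14.
C[2]: T = 3, S = E(K, T) = 0; 5 ⊕ 0 = 5.

C[1] = 14, C[2] = 5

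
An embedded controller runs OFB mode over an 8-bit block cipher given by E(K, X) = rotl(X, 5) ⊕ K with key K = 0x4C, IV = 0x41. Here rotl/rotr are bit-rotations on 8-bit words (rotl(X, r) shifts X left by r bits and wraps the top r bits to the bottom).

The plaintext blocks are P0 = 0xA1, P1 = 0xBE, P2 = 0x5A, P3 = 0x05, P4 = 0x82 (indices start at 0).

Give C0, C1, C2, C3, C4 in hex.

OFB encryption: S_i = E(K, S_{i−1}) with S_{−1} = IV; C_i = P_i ⊕ S_i.
C0: S = E(K, 0x41) = 0x64; 0xA1 ⊕ 0x64 = 0xC5.
C1: S = E(K, 0x64) = 0xC0; 0xBE ⊕ 0xC0 = 0x7E.
C2: S = E(K, 0xC0) = 0x54; 0x5A ⊕ 0x54 = 0x0E.
C3: S = E(K, 0x54) = 0xC6; 0x05 ⊕ 0xC6 = 0xC3.
C4: S = E(K, 0xC6) = 0x94; 0x82 ⊕ 0x94 = 0x16.

C0 = 0xC5, C1 = 0x7E, C2 = 0x0E, C3 = 0xC3, C4 = 0x16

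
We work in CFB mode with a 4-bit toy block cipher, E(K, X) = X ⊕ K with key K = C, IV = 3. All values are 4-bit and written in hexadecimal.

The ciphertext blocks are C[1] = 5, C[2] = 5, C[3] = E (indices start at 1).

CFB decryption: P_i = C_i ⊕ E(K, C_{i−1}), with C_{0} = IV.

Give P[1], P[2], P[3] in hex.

P[1]: E(K, 3) = F; 5 ⊕ F = A.
P[2]: E(K, 5) = 9; 5 ⊕ 9 = C.
P[3]: E(K, 5) = 9; E ⊕ 9 = 7.

P[1] = A, P[2] = C, P[3] = 7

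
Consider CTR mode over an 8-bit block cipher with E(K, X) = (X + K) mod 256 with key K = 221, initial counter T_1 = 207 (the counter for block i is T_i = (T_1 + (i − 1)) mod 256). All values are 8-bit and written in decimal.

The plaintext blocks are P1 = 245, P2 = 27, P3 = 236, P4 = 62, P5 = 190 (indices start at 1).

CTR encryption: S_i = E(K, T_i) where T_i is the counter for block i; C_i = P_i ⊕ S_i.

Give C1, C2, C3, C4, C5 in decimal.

C1: T = 207, S = E(K, T) = 172; 245 ⊕ 172 = 89.
C2: T = 208, S = E(K, T) = 173; 27 ⊕ 173 = 182.
C3: T = 209, S = E(K, T) = 174; 236 ⊕ 174 = 66.
C4: T = 210, S = E(K, T) = 175; 62 ⊕ 175 = 145.
C5: T = 211, S = E(K, T) = 176; 190 ⊕ 176 = 14.

C1 = 89, C2 = 182, C3 = 66, C4 = 145, C5 = 14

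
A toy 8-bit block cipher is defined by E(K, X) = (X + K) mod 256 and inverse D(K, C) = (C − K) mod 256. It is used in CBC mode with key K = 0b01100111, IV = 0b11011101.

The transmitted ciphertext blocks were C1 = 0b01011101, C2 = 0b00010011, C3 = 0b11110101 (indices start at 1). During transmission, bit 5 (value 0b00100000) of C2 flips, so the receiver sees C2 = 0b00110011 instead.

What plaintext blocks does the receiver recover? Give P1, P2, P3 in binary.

P1 = 0b00101011, P2 = 0b10010001, P3 = 0b10111101

CBC decryption: P_i = D(K, C_i) ⊕ C_{i−1}, with C_{0} = IV.
Only C2 changed, to 0b00110011. In CBC, a change in C_i garbles P_i and flips the same bit in P_{i+1}. Decrypting the received ciphertext:
P1: D(K, 0b01011101) = 0b11110110; 0b11110110 ⊕ 0b11011101 = 0b00101011.
P2: D(K, 0b00110011) = 0b11001100; 0b11001100 ⊕ 0b01011101 = 0b10010001.
P3: D(K, 0b11110101) = 0b10001110; 0b10001110 ⊕ 0b00110011 = 0b10111101.
Blocks that differ from the original plaintext: P2, P3.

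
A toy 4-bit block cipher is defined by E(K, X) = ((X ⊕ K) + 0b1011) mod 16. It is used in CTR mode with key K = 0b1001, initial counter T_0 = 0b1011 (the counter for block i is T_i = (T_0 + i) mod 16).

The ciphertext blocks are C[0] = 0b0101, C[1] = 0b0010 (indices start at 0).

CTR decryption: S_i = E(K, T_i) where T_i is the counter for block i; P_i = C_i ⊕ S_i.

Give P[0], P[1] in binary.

P[0]: T = 0b1011, S = E(K, T) = 0b1101; 0b0101 ⊕ 0b1101 = 0b1000.
P[1]: T = 0b1100, S = E(K, T) = 0b0000; 0b0010 ⊕ 0b0000 = 0b0010.

P[0] = 0b1000, P[1] = 0b0010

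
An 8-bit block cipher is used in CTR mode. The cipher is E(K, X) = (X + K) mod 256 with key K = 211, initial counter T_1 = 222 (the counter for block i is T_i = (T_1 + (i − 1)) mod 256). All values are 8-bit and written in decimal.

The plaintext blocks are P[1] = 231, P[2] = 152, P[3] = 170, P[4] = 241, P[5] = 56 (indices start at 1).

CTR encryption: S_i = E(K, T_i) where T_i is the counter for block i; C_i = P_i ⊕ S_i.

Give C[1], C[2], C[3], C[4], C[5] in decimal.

C[1] = 86, C[2] = 42, C[3] = 25, C[4] = 69, C[5] = 141

C[1]: T = 222, S = E(K, T) = 177; 231 ⊕ 177 = 86.
C[2]: T = 223, S = E(K, T) = 178; 152 ⊕ 178 = 42.
C[3]: T = 224, S = E(K, T) = 179; 170 ⊕ 179 = 25.
C[4]: T = 225, S = E(K, T) = 180; 241 ⊕ 180 = 69.
C[5]: T = 226, S = E(K, T) = 181; 56 ⊕ 181 = 141.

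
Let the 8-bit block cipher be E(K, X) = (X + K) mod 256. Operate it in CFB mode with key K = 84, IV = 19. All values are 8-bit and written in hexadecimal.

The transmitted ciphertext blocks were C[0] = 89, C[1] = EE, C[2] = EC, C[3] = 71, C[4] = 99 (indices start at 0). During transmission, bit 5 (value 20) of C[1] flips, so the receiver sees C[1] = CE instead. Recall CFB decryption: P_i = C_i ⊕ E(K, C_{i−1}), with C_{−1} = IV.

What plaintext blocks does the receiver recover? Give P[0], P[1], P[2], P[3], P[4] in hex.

P[0] = 14, P[1] = C3, P[2] = BE, P[3] = 01, P[4] = 6C

Only C[1] changed, to CE. In CFB, a change in C_i flips the same bit in P_i and garbles P_{i+1}. Decrypting the received ciphertext:
P[0]: E(K, 19) = 9D; 89 ⊕ 9D = 14.
P[1]: E(K, 89) = 0D; CE ⊕ 0D = C3.
P[2]: E(K, CE) = 52; EC ⊕ 52 = BE.
P[3]: E(K, EC) = 70; 71 ⊕ 70 = 01.
P[4]: E(K, 71) = F5; 99 ⊕ F5 = 6C.
Blocks that differ from the original plaintext: P[1], P[2].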